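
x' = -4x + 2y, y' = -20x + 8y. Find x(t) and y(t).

Coefficient matrix A = [[-4, 2], [-20, 8]].
Characteristic polynomial det(A - λI) = λ^2 - 4λ + 8 = 0.
Eigenvalues λ = 2 ± 2i (complex conjugate pair).
For λ=2+2i: an eigenvector is (0,-1) - i(-1,-3) = (0 + i, -1 + 3i).
A real fundamental pair from Re and Im of e^((2+2i)t)v: X_1 = e^(2t)(cos(2t)·(0,-1) + sin(2t)·(-1,-3)), X_2 = e^(2t)(sin(2t)·(0,-1) - cos(2t)·(-1,-3)).
General solution: c_1X_1 + c_2X_2.

x(t) = -c_1e^(2t)sin(2t) + c_2e^(2t)cos(2t), y(t) = -3c_1e^(2t)sin(2t) - c_1e^(2t)cos(2t) - c_2e^(2t)sin(2t) + 3c_2e^(2t)cos(2t)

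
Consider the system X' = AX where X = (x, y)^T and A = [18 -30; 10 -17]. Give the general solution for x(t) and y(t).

Coefficient matrix A = [[18, -30], [10, -17]].
Characteristic polynomial det(A - λI) = λ^2 - λ - 6 = 0.
Eigenvalues λ = 3, -2.
For λ=3: (A-λI) row 1 is [15, -30], so an eigenvector is (-2, -1).
For λ=-2: (A-λI) row 1 is [20, -30], so an eigenvector is (3, 2).
General solution: c_1e^(3t)(-2,-1) + c_2e^(-2t)(3,2).

x(t) = -2c_1e^(3t) + 3c_2e^(-2t), y(t) = -c_1e^(3t) + 2c_2e^(-2t)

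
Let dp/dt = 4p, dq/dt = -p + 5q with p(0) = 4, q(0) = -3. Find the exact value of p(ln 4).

1024

A = [[4,0],[-1,5]]; eigenvalues λ = 5, 4.
Eigenvectors: (0,1) for λ=5, (-1,-1) for λ=4.
From the initial condition, c_1 = -7, c_2 = -4.
p(ln 4) = (-7)(4^5)(0) + (-4)(4^4)(-1) = 1024.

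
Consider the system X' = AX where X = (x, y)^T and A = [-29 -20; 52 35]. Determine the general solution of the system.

x(t) = 2K_1e^(3t)sin(4t) + K_1e^(3t)cos(4t) + K_2e^(3t)sin(4t) - 2K_2e^(3t)cos(4t), y(t) = -3K_1e^(3t)sin(4t) - 2K_1e^(3t)cos(4t) - 2K_2e^(3t)sin(4t) + 3K_2e^(3t)cos(4t)

Coefficient matrix A = [[-29, -20], [52, 35]].
Characteristic polynomial det(A - λI) = λ^2 - 6λ + 25 = 0.
Eigenvalues λ = 3 ± 4i (complex conjugate pair).
For λ=3+4i: an eigenvector is (1,-2) - i(2,-3) = (1 - 2i, -2 + 3i).
A real fundamental pair from Re and Im of e^((3+4i)t)v: X_1 = e^(3t)(cos(4t)·(1,-2) + sin(4t)·(2,-3)), X_2 = e^(3t)(sin(4t)·(1,-2) - cos(4t)·(2,-3)).
General solution: K_1X_1 + K_2X_2.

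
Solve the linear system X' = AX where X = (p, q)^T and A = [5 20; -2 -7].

p(t) = -C_1e^(-t)sin(2t) + 3C_1e^(-t)cos(2t) + 3C_2e^(-t)sin(2t) + C_2e^(-t)cos(2t), q(t) = -C_1e^(-t)cos(2t) - C_2e^(-t)sin(2t)

Coefficient matrix A = [[5, 20], [-2, -7]].
Characteristic polynomial det(A - λI) = λ^2 + 2λ + 5 = 0.
Eigenvalues λ = -1 ± 2i (complex conjugate pair).
For λ=-1+2i: an eigenvector is (3,-1) - i(-1,0) = (3 + i, -1).
A real fundamental pair from Re and Im of e^((-1+2i)t)v: X_1 = e^(-t)(cos(2t)·(3,-1) + sin(2t)·(-1,0)), X_2 = e^(-t)(sin(2t)·(3,-1) - cos(2t)·(-1,0)).
General solution: C_1X_1 + C_2X_2.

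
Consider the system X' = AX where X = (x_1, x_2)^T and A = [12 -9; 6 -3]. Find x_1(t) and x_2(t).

x_1(t) = -K_1e^(3t) + 3K_2e^(6t), x_2(t) = -K_1e^(3t) + 2K_2e^(6t)

Coefficient matrix A = [[12, -9], [6, -3]].
Characteristic polynomial det(A - λI) = λ^2 - 9λ + 18 = 0.
Eigenvalues λ = 3, 6.
For λ=3: (A-λI) row 1 is [9, -9], so an eigenvector is (-1, -1).
For λ=6: (A-λI) row 1 is [6, -9], so an eigenvector is (3, 2).
General solution: K_1e^(3t)(-1,-1) + K_2e^(6t)(3,2).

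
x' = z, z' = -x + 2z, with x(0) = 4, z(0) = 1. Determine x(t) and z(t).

Coefficient matrix A = [[0, 1], [-1, 2]].
Characteristic polynomial det(A - λI) = λ^2 - 2λ + 1 = 0.
Single eigenvalue λ = 1 with algebraic multiplicity 2.
Eigenvector v = (-1,-1); generalized eigenvector w with (A-λI)w=v is (2,1).
General solution: e^(t)[K_1·v + K_2·(t·v + w)].
Applying x(0)=4, z(0)=1 gives K_1=2, K_2=3.

x(t) = -3te^(t) + 4e^(t), z(t) = -3te^(t) + e^(t)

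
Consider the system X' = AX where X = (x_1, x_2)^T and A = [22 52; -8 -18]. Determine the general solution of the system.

Coefficient matrix A = [[22, 52], [-8, -18]].
Characteristic polynomial det(A - λI) = λ^2 - 4λ + 20 = 0.
Eigenvalues λ = 2 ± 4i (complex conjugate pair).
For λ=2+4i: an eigenvector is (2,-1) - i(-3,1) = (2 + 3i, -1 - i).
A real fundamental pair from Re and Im of e^((2+4i)t)v: X_1 = e^(2t)(cos(4t)·(2,-1) + sin(4t)·(-3,1)), X_2 = e^(2t)(sin(4t)·(2,-1) - cos(4t)·(-3,1)).
General solution: K_1X_1 + K_2X_2.

x_1(t) = -3K_1e^(2t)sin(4t) + 2K_1e^(2t)cos(4t) + 2K_2e^(2t)sin(4t) + 3K_2e^(2t)cos(4t), x_2(t) = K_1e^(2t)sin(4t) - K_1e^(2t)cos(4t) - K_2e^(2t)sin(4t) - K_2e^(2t)cos(4t)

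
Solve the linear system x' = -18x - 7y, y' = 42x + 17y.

x(t) = -K_1e^(-4t) + K_2e^(3t), y(t) = 2K_1e^(-4t) - 3K_2e^(3t)

Coefficient matrix A = [[-18, -7], [42, 17]].
Characteristic polynomial det(A - λI) = λ^2 + λ - 12 = 0.
Eigenvalues λ = -4, 3.
For λ=-4: (A-λI) row 1 is [-14, -7], so an eigenvector is (-1, 2).
For λ=3: (A-λI) row 1 is [-21, -7], so an eigenvector is (1, -3).
General solution: K_1e^(-4t)(-1,2) + K_2e^(3t)(1,-3).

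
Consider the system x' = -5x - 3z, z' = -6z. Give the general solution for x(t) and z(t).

Coefficient matrix A = [[-5, -3], [0, -6]].
Characteristic polynomial det(A - λI) = λ^2 + 11λ + 30 = 0.
Eigenvalues λ = -6, -5.
For λ=-6: (A-λI) row 1 is [1, -3], so an eigenvector is (3, 1).
For λ=-5: (A-λI) row 1 is [0, -3], so an eigenvector is (-1, 0).
General solution: c_1e^(-6t)(3,1) + c_2e^(-5t)(-1,0).

x(t) = 3c_1e^(-6t) - c_2e^(-5t), z(t) = c_1e^(-6t)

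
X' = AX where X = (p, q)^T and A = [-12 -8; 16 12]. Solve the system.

p(t) = -c_1e^(-4t) + c_2e^(4t), q(t) = c_1e^(-4t) - 2c_2e^(4t)

Coefficient matrix A = [[-12, -8], [16, 12]].
Characteristic polynomial det(A - λI) = λ^2 - 16 = 0.
Eigenvalues λ = -4, 4.
For λ=-4: (A-λI) row 1 is [-8, -8], so an eigenvector is (-1, 1).
For λ=4: (A-λI) row 1 is [-16, -8], so an eigenvector is (1, -2).
General solution: c_1e^(-4t)(-1,1) + c_2e^(4t)(1,-2).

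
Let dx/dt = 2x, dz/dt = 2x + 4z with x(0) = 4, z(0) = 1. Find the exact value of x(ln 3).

A = [[2,0],[2,4]]; eigenvalues λ = 2, 4.
Eigenvectors: (1,-1) for λ=2, (0,-1) for λ=4.
From the initial condition, c_1 = 4, c_2 = -5.
x(ln 3) = (4)(3^2)(1) + (-5)(3^4)(0) = 36.

36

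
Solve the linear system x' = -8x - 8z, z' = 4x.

Coefficient matrix A = [[-8, -8], [4, 0]].
Characteristic polynomial det(A - λI) = λ^2 + 8λ + 32 = 0.
Eigenvalues λ = -4 ± 4i (complex conjugate pair).
For λ=-4+4i: an eigenvector is (1,-1) - i(1,0) = (1 - i, -1).
A real fundamental pair from Re and Im of e^((-4+4i)t)v: X_1 = e^(-4t)(cos(4t)·(1,-1) + sin(4t)·(1,0)), X_2 = e^(-4t)(sin(4t)·(1,-1) - cos(4t)·(1,0)).
General solution: c_1X_1 + c_2X_2.

x(t) = c_1e^(-4t)sin(4t) + c_1e^(-4t)cos(4t) + c_2e^(-4t)sin(4t) - c_2e^(-4t)cos(4t), z(t) = -c_1e^(-4t)cos(4t) - c_2e^(-4t)sin(4t)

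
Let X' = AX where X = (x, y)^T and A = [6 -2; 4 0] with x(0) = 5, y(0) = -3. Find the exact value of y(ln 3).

A = [[6,-2],[4,0]]; eigenvalues λ = 4, 2.
Eigenvectors: (-1,-1) for λ=4, (1,2) for λ=2.
From the initial condition, c_1 = -13, c_2 = -8.
y(ln 3) = (-13)(3^4)(-1) + (-8)(3^2)(2) = 909.

909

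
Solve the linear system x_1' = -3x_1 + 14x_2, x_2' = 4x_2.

Coefficient matrix A = [[-3, 14], [0, 4]].
Characteristic polynomial det(A - λI) = λ^2 - λ - 12 = 0.
Eigenvalues λ = 4, -3.
For λ=4: (A-λI) row 1 is [-7, 14], so an eigenvector is (-2, -1).
For λ=-3: (A-λI) row 1 is [0, 14], so an eigenvector is (-1, 0).
General solution: c_1e^(4t)(-2,-1) + c_2e^(-3t)(-1,0).

x_1(t) = -2c_1e^(4t) - c_2e^(-3t), x_2(t) = -c_1e^(4t)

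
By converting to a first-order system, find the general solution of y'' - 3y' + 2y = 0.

y(t) = c_1e^(2t) + c_2e^(t)

Let x_1 = y, x_2 = y'. Then x_1' = x_2 and x_2' = -2x_1 + 3x_2.
A = [[0,1],[-2,3]]; det(A-λI) = λ^2 - 3λ + 2.
Eigenvalues λ = 2, 1 with eigenvectors (1,2), (1,1).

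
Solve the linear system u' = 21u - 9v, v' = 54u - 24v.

Coefficient matrix A = [[21, -9], [54, -24]].
Characteristic polynomial det(A - λI) = λ^2 + 3λ - 18 = 0.
Eigenvalues λ = -6, 3.
For λ=-6: (A-λI) row 1 is [27, -9], so an eigenvector is (1, 3).
For λ=3: (A-λI) row 1 is [18, -9], so an eigenvector is (-1, -2).
General solution: c_1e^(-6t)(1,3) + c_2e^(3t)(-1,-2).

u(t) = c_1e^(-6t) - c_2e^(3t), v(t) = 3c_1e^(-6t) - 2c_2e^(3t)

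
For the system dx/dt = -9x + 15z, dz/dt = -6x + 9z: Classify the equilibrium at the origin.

center

A = [[-9,15],[-6,9]]; det(A-λI) = λ^2 + 9.
λ = 0 ± 3i: zero real part.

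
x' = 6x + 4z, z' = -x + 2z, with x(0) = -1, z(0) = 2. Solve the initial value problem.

Coefficient matrix A = [[6, 4], [-1, 2]].
Characteristic polynomial det(A - λI) = λ^2 - 8λ + 16 = 0.
Single eigenvalue λ = 4 with algebraic multiplicity 2.
Eigenvector v = (2,-1); generalized eigenvector w with (A-λI)w=v is (-1,1).
General solution: e^(4t)[c_1·v + c_2·(t·v + w)].
Applying x(0)=-1, z(0)=2 gives c_1=1, c_2=3.

x(t) = 6te^(4t) - e^(4t), z(t) = -3te^(4t) + 2e^(4t)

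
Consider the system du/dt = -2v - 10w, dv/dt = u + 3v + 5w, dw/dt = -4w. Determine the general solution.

Coefficient matrix A = [[0, -2, -10], [1, 3, 5], [0, 0, -4]].
det(A - λI) = 0 gives eigenvalues λ = 2, 1, -4.
For λ=2: eigenvector (-1,1,0).
For λ=1: eigenvector (2,-1,0).
For λ=-4: eigenvector (2,-1,1).
General solution: c_1e^(2t)(-1,1,0) + c_2e^(t)(2,-1,0) + c_3e^(-4t)(2,-1,1).

u(t) = -c_1e^(2t) + 2c_2e^(t) + 2c_3e^(-4t), v(t) = c_1e^(2t) - c_2e^(t) - c_3e^(-4t), w(t) = c_3e^(-4t)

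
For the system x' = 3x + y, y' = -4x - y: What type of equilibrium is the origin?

A = [[3,1],[-4,-1]]; det(A-λI) = λ^2 - 2λ + 1.
repeated λ = 1 with a single eigenvector.

unstable improper node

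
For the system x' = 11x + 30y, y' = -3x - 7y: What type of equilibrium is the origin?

unstable spiral

A = [[11,30],[-3,-7]]; det(A-λI) = λ^2 - 4λ + 13.
λ = 2 ± 3i: positive real part.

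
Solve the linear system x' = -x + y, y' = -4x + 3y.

Coefficient matrix A = [[-1, 1], [-4, 3]].
Characteristic polynomial det(A - λI) = λ^2 - 2λ + 1 = 0.
Single eigenvalue λ = 1 with algebraic multiplicity 2.
Eigenvector v = (1,2); generalized eigenvector w with (A-λI)w=v is (0,1).
General solution: e^(t)[C_1·v + C_2·(t·v + w)].

x(t) = C_1e^(t) + C_2te^(t), y(t) = 2C_1e^(t) + 2C_2te^(t) + C_2e^(t)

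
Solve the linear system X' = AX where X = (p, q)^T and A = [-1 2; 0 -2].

Coefficient matrix A = [[-1, 2], [0, -2]].
Characteristic polynomial det(A - λI) = λ^2 + 3λ + 2 = 0.
Eigenvalues λ = -1, -2.
For λ=-1: (A-λI) row 1 is [0, 2], so an eigenvector is (-1, 0).
For λ=-2: (A-λI) row 1 is [1, 2], so an eigenvector is (-2, 1).
General solution: C_1e^(-t)(-1,0) + C_2e^(-2t)(-2,1).

p(t) = -C_1e^(-t) - 2C_2e^(-2t), q(t) = C_2e^(-2t)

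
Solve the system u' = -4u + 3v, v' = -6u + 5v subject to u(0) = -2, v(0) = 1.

u(t) = 3e^(2t) - 5e^(-t), v(t) = 6e^(2t) - 5e^(-t)

Coefficient matrix A = [[-4, 3], [-6, 5]].
Characteristic polynomial det(A - λI) = λ^2 - λ - 2 = 0.
Eigenvalues λ = -1, 2.
For λ=-1: (A-λI) row 1 is [-3, 3], so an eigenvector is (1, 1).
For λ=2: (A-λI) row 1 is [-6, 3], so an eigenvector is (1, 2).
General solution: c_1e^(-t)(1,1) + c_2e^(2t)(1,2).
Applying u(0)=-2, v(0)=1 gives c_1=-5, c_2=3.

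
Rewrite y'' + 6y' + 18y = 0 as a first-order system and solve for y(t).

Let x_1 = y, x_2 = y'. Then x_1' = x_2 and x_2' = -18x_1 - 6x_2.
A = [[0,1],[-18,-6]]; det(A-λI) = λ^2 + 6λ + 18.
Eigenvalues λ = -3 ± 3i.

y(t) = C_1e^(-3t)cos(3t) + C_2e^(-3t)sin(3t)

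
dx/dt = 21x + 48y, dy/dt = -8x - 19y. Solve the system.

Coefficient matrix A = [[21, 48], [-8, -19]].
Characteristic polynomial det(A - λI) = λ^2 - 2λ - 15 = 0.
Eigenvalues λ = -3, 5.
For λ=-3: (A-λI) row 1 is [24, 48], so an eigenvector is (2, -1).
For λ=5: (A-λI) row 1 is [16, 48], so an eigenvector is (3, -1).
General solution: K_1e^(-3t)(2,-1) + K_2e^(5t)(3,-1).

x(t) = 2K_1e^(-3t) + 3K_2e^(5t), y(t) = -K_1e^(-3t) - K_2e^(5t)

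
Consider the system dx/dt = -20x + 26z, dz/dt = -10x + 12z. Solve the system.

x(t) = -3c_1e^(-4t)sin(2t) + 2c_1e^(-4t)cos(2t) + 2c_2e^(-4t)sin(2t) + 3c_2e^(-4t)cos(2t), z(t) = -2c_1e^(-4t)sin(2t) + c_1e^(-4t)cos(2t) + c_2e^(-4t)sin(2t) + 2c_2e^(-4t)cos(2t)

Coefficient matrix A = [[-20, 26], [-10, 12]].
Characteristic polynomial det(A - λI) = λ^2 + 8λ + 20 = 0.
Eigenvalues λ = -4 ± 2i (complex conjugate pair).
For λ=-4+2i: an eigenvector is (2,1) - i(-3,-2) = (2 + 3i, 1 + 2i).
A real fundamental pair from Re and Im of e^((-4+2i)t)v: X_1 = e^(-4t)(cos(2t)·(2,1) + sin(2t)·(-3,-2)), X_2 = e^(-4t)(sin(2t)·(2,1) - cos(2t)·(-3,-2)).
General solution: c_1X_1 + c_2X_2.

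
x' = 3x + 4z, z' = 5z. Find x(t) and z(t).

x(t) = 2c_1e^(5t) + c_2e^(3t), z(t) = c_1e^(5t)

Coefficient matrix A = [[3, 4], [0, 5]].
Characteristic polynomial det(A - λI) = λ^2 - 8λ + 15 = 0.
Eigenvalues λ = 5, 3.
For λ=5: (A-λI) row 1 is [-2, 4], so an eigenvector is (2, 1).
For λ=3: (A-λI) row 1 is [0, 4], so an eigenvector is (1, 0).
General solution: c_1e^(5t)(2,1) + c_2e^(3t)(1,0).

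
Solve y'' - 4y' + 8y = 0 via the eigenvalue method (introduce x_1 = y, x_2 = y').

y(t) = C_1e^(2t)cos(2t) + C_2e^(2t)sin(2t)

Let x_1 = y, x_2 = y'. Then x_1' = x_2 and x_2' = -8x_1 + 4x_2.
A = [[0,1],[-8,4]]; det(A-λI) = λ^2 - 4λ + 8.
Eigenvalues λ = 2 ± 2i.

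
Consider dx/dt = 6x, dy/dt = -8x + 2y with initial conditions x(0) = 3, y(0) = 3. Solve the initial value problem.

x(t) = 3e^(6t), y(t) = -6e^(6t) + 9e^(2t)

Coefficient matrix A = [[6, 0], [-8, 2]].
Characteristic polynomial det(A - λI) = λ^2 - 8λ + 12 = 0.
Eigenvalues λ = 6, 2.
For λ=6: (A-λI) row 2 is [-8, -4], so an eigenvector is (1, -2).
For λ=2: (A-λI) row 1 is [4, 0], so an eigenvector is (0, 1).
General solution: C_1e^(6t)(1,-2) + C_2e^(2t)(0,1).
Applying x(0)=3, y(0)=3 gives C_1=3, C_2=9.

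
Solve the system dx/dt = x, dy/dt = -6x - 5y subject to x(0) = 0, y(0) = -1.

x(t) = 0, y(t) = -e^(-5t)

Coefficient matrix A = [[1, 0], [-6, -5]].
Characteristic polynomial det(A - λI) = λ^2 + 4λ - 5 = 0.
Eigenvalues λ = 1, -5.
For λ=1: (A-λI) row 2 is [-6, -6], so an eigenvector is (1, -1).
For λ=-5: (A-λI) row 1 is [6, 0], so an eigenvector is (0, -1).
General solution: C_1e^(t)(1,-1) + C_2e^(-5t)(0,-1).
Applying x(0)=0, y(0)=-1 gives C_1=0, C_2=1.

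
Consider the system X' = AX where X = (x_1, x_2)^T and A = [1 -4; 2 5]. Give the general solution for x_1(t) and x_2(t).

x_1(t) = C_1e^(3t)sin(2t) - C_1e^(3t)cos(2t) - C_2e^(3t)sin(2t) - C_2e^(3t)cos(2t), x_2(t) = -C_1e^(3t)sin(2t) + C_2e^(3t)cos(2t)

Coefficient matrix A = [[1, -4], [2, 5]].
Characteristic polynomial det(A - λI) = λ^2 - 6λ + 13 = 0.
Eigenvalues λ = 3 ± 2i (complex conjugate pair).
For λ=3+2i: an eigenvector is (-1,0) - i(1,-1) = (-1 - i, 0 + i).
A real fundamental pair from Re and Im of e^((3+2i)t)v: X_1 = e^(3t)(cos(2t)·(-1,0) + sin(2t)·(1,-1)), X_2 = e^(3t)(sin(2t)·(-1,0) - cos(2t)·(1,-1)).
General solution: C_1X_1 + C_2X_2.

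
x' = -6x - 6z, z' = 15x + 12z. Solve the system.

x(t) = c_1e^(3t)sin(3t) + c_1e^(3t)cos(3t) + c_2e^(3t)sin(3t) - c_2e^(3t)cos(3t), z(t) = -c_1e^(3t)sin(3t) - 2c_1e^(3t)cos(3t) - 2c_2e^(3t)sin(3t) + c_2e^(3t)cos(3t)

Coefficient matrix A = [[-6, -6], [15, 12]].
Characteristic polynomial det(A - λI) = λ^2 - 6λ + 18 = 0.
Eigenvalues λ = 3 ± 3i (complex conjugate pair).
For λ=3+3i: an eigenvector is (1,-2) - i(1,-1) = (1 - i, -2 + i).
A real fundamental pair from Re and Im of e^((3+3i)t)v: X_1 = e^(3t)(cos(3t)·(1,-2) + sin(3t)·(1,-1)), X_2 = e^(3t)(sin(3t)·(1,-2) - cos(3t)·(1,-1)).
General solution: c_1X_1 + c_2X_2.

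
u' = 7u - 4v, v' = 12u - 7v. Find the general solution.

u(t) = -K_1e^(-t) - 2K_2e^(t), v(t) = -2K_1e^(-t) - 3K_2e^(t)

Coefficient matrix A = [[7, -4], [12, -7]].
Characteristic polynomial det(A - λI) = λ^2 - 1 = 0.
Eigenvalues λ = -1, 1.
For λ=-1: (A-λI) row 1 is [8, -4], so an eigenvector is (-1, -2).
For λ=1: (A-λI) row 1 is [6, -4], so an eigenvector is (-2, -3).
General solution: K_1e^(-t)(-1,-2) + K_2e^(t)(-2,-3).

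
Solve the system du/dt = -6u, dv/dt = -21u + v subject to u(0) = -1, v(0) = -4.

Coefficient matrix A = [[-6, 0], [-21, 1]].
Characteristic polynomial det(A - λI) = λ^2 + 5λ - 6 = 0.
Eigenvalues λ = -6, 1.
For λ=-6: (A-λI) row 2 is [-21, 7], so an eigenvector is (-1, -3).
For λ=1: (A-λI) row 1 is [-7, 0], so an eigenvector is (0, 1).
General solution: C_1e^(-6t)(-1,-3) + C_2e^(t)(0,1).
Applying u(0)=-1, v(0)=-4 gives C_1=1, C_2=-1.

u(t) = -e^(-6t), v(t) = -e^(t) - 3e^(-6t)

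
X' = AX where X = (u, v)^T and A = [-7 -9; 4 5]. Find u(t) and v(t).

u(t) = 3c_1e^(-t) + 3c_2te^(-t) - 2c_2e^(-t), v(t) = -2c_1e^(-t) - 2c_2te^(-t) + c_2e^(-t)

Coefficient matrix A = [[-7, -9], [4, 5]].
Characteristic polynomial det(A - λI) = λ^2 + 2λ + 1 = 0.
Single eigenvalue λ = -1 with algebraic multiplicity 2.
Eigenvector v = (3,-2); generalized eigenvector w with (A-λI)w=v is (-2,1).
General solution: e^(-t)[c_1·v + c_2·(t·v + w)].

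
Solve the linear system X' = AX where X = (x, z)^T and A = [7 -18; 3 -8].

x(t) = -3c_1e^(t) - 2c_2e^(-2t), z(t) = -c_1e^(t) - c_2e^(-2t)

Coefficient matrix A = [[7, -18], [3, -8]].
Characteristic polynomial det(A - λI) = λ^2 + λ - 2 = 0.
Eigenvalues λ = 1, -2.
For λ=1: (A-λI) row 1 is [6, -18], so an eigenvector is (-3, -1).
For λ=-2: (A-λI) row 1 is [9, -18], so an eigenvector is (-2, -1).
General solution: c_1e^(t)(-3,-1) + c_2e^(-2t)(-2,-1).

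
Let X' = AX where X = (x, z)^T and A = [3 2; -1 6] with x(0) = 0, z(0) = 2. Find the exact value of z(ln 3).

810

A = [[3,2],[-1,6]]; eigenvalues λ = 4, 5.
Eigenvectors: (2,1) for λ=4, (1,1) for λ=5.
From the initial condition, c_1 = -2, c_2 = 4.
z(ln 3) = (-2)(3^4)(1) + (4)(3^5)(1) = 810.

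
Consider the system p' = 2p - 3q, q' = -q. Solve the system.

Coefficient matrix A = [[2, -3], [0, -1]].
Characteristic polynomial det(A - λI) = λ^2 - λ - 2 = 0.
Eigenvalues λ = 2, -1.
For λ=2: (A-λI) row 1 is [0, -3], so an eigenvector is (-1, 0).
For λ=-1: (A-λI) row 1 is [3, -3], so an eigenvector is (1, 1).
General solution: C_1e^(2t)(-1,0) + C_2e^(-t)(1,1).

p(t) = -C_1e^(2t) + C_2e^(-t), q(t) = C_2e^(-t)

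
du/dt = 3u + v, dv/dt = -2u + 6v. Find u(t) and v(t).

Coefficient matrix A = [[3, 1], [-2, 6]].
Characteristic polynomial det(A - λI) = λ^2 - 9λ + 20 = 0.
Eigenvalues λ = 5, 4.
For λ=5: (A-λI) row 1 is [-2, 1], so an eigenvector is (-1, -2).
For λ=4: (A-λI) row 1 is [-1, 1], so an eigenvector is (1, 1).
General solution: c_1e^(5t)(-1,-2) + c_2e^(4t)(1,1).

u(t) = -c_1e^(5t) + c_2e^(4t), v(t) = -2c_1e^(5t) + c_2e^(4t)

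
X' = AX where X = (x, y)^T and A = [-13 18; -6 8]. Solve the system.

x(t) = -2C_1e^(-4t) + 3C_2e^(-t), y(t) = -C_1e^(-4t) + 2C_2e^(-t)

Coefficient matrix A = [[-13, 18], [-6, 8]].
Characteristic polynomial det(A - λI) = λ^2 + 5λ + 4 = 0.
Eigenvalues λ = -4, -1.
For λ=-4: (A-λI) row 1 is [-9, 18], so an eigenvector is (-2, -1).
For λ=-1: (A-λI) row 1 is [-12, 18], so an eigenvector is (3, 2).
General solution: C_1e^(-4t)(-2,-1) + C_2e^(-t)(3,2).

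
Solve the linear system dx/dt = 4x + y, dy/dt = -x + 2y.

Coefficient matrix A = [[4, 1], [-1, 2]].
Characteristic polynomial det(A - λI) = λ^2 - 6λ + 9 = 0.
Single eigenvalue λ = 3 with algebraic multiplicity 2.
Eigenvector v = (1,-1); generalized eigenvector w with (A-λI)w=v is (-1,2).
General solution: e^(3t)[c_1·v + c_2·(t·v + w)].

x(t) = c_1e^(3t) + c_2te^(3t) - c_2e^(3t), y(t) = -c_1e^(3t) - c_2te^(3t) + 2c_2e^(3t)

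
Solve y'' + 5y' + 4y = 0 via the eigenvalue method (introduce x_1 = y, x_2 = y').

Let x_1 = y, x_2 = y'. Then x_1' = x_2 and x_2' = -4x_1 - 5x_2.
A = [[0,1],[-4,-5]]; det(A-λI) = λ^2 + 5λ + 4.
Eigenvalues λ = -1, -4 with eigenvectors (1,-1), (1,-4).

y(t) = c_1e^(-t) + c_2e^(-4t)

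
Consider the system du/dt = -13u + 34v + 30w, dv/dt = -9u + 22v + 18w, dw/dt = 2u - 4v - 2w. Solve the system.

Coefficient matrix A = [[-13, 34, 30], [-9, 22, 18], [2, -4, -2]].
det(A - λI) = 0 gives eigenvalues λ = 1, 4, 2.
For λ=1: eigenvector (-3,-3,2).
For λ=4: eigenvector (2,1,0).
For λ=2: eigenvector (2,0,1).
General solution: K_1e^(t)(-3,-3,2) + K_2e^(4t)(2,1,0) + K_3e^(2t)(2,0,1).

u(t) = -3K_1e^(t) + 2K_2e^(4t) + 2K_3e^(2t), v(t) = -3K_1e^(t) + K_2e^(4t), w(t) = 2K_1e^(t) + K_3e^(2t)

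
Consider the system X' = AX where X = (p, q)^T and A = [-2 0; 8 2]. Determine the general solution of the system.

p(t) = -C_1e^(-2t), q(t) = 2C_1e^(-2t) + C_2e^(2t)

Coefficient matrix A = [[-2, 0], [8, 2]].
Characteristic polynomial det(A - λI) = λ^2 - 4 = 0.
Eigenvalues λ = -2, 2.
For λ=-2: (A-λI) row 2 is [8, 4], so an eigenvector is (-1, 2).
For λ=2: (A-λI) row 1 is [-4, 0], so an eigenvector is (0, 1).
General solution: C_1e^(-2t)(-1,2) + C_2e^(2t)(0,1).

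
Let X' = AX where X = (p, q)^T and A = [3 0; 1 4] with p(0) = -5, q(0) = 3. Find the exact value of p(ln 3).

-135

A = [[3,0],[1,4]]; eigenvalues λ = 4, 3.
Eigenvectors: (0,-1) for λ=4, (-1,1) for λ=3.
From the initial condition, c_1 = 2, c_2 = 5.
p(ln 3) = (2)(3^4)(0) + (5)(3^3)(-1) = -135.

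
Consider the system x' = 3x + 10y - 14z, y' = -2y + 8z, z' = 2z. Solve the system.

x(t) = -2C_1e^(-2t) + C_2e^(3t) - 6C_3e^(2t), y(t) = C_1e^(-2t) + 2C_3e^(2t), z(t) = C_3e^(2t)

Coefficient matrix A = [[3, 10, -14], [0, -2, 8], [0, 0, 2]].
det(A - λI) = 0 gives eigenvalues λ = -2, 3, 2.
For λ=-2: eigenvector (-2,1,0).
For λ=3: eigenvector (1,0,0).
For λ=2: eigenvector (-6,2,1).
General solution: C_1e^(-2t)(-2,1,0) + C_2e^(3t)(1,0,0) + C_3e^(2t)(-6,2,1).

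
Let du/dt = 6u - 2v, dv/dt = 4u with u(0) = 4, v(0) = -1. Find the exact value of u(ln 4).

A = [[6,-2],[4,0]]; eigenvalues λ = 2, 4.
Eigenvectors: (1,2) for λ=2, (1,1) for λ=4.
From the initial condition, c_1 = -5, c_2 = 9.
u(ln 4) = (-5)(4^2)(1) + (9)(4^4)(1) = 2224.

2224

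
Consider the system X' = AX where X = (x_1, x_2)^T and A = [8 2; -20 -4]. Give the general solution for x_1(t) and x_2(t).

Coefficient matrix A = [[8, 2], [-20, -4]].
Characteristic polynomial det(A - λI) = λ^2 - 4λ + 8 = 0.
Eigenvalues λ = 2 ± 2i (complex conjugate pair).
For λ=2+2i: an eigenvector is (1,-3) - i(0,-1) = (1, -3 + i).
A real fundamental pair from Re and Im of e^((2+2i)t)v: X_1 = e^(2t)(cos(2t)·(1,-3) + sin(2t)·(0,-1)), X_2 = e^(2t)(sin(2t)·(1,-3) - cos(2t)·(0,-1)).
General solution: K_1X_1 + K_2X_2.

x_1(t) = K_1e^(2t)cos(2t) + K_2e^(2t)sin(2t), x_2(t) = -K_1e^(2t)sin(2t) - 3K_1e^(2t)cos(2t) - 3K_2e^(2t)sin(2t) + K_2e^(2t)cos(2t)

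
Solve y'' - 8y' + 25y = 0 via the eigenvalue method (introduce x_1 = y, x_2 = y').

Let x_1 = y, x_2 = y'. Then x_1' = x_2 and x_2' = -25x_1 + 8x_2.
A = [[0,1],[-25,8]]; det(A-λI) = λ^2 - 8λ + 25.
Eigenvalues λ = 4 ± 3i.

y(t) = C_1e^(4t)cos(3t) + C_2e^(4t)sin(3t)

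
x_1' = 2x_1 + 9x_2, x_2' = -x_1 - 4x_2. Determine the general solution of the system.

x_1(t) = 3C_1e^(-t) + 3C_2te^(-t) + C_2e^(-t), x_2(t) = -C_1e^(-t) - C_2te^(-t)

Coefficient matrix A = [[2, 9], [-1, -4]].
Characteristic polynomial det(A - λI) = λ^2 + 2λ + 1 = 0.
Single eigenvalue λ = -1 with algebraic multiplicity 2.
Eigenvector v = (3,-1); generalized eigenvector w with (A-λI)w=v is (1,0).
General solution: e^(-t)[C_1·v + C_2·(t·v + w)].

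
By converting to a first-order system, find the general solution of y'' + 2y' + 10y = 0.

Let x_1 = y, x_2 = y'. Then x_1' = x_2 and x_2' = -10x_1 - 2x_2.
A = [[0,1],[-10,-2]]; det(A-λI) = λ^2 + 2λ + 10.
Eigenvalues λ = -1 ± 3i.

y(t) = K_1e^(-t)cos(3t) + K_2e^(-t)sin(3t)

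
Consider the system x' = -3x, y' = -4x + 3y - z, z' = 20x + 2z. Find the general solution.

x(t) = c_3e^(-3t), y(t) = c_1e^(2t) + c_2e^(3t), z(t) = c_1e^(2t) - 4c_3e^(-3t)

Coefficient matrix A = [[-3, 0, 0], [-4, 3, -1], [20, 0, 2]].
det(A - λI) = 0 gives eigenvalues λ = 2, 3, -3.
For λ=2: eigenvector (0,1,1).
For λ=3: eigenvector (0,1,0).
For λ=-3: eigenvector (1,0,-4).
General solution: c_1e^(2t)(0,1,1) + c_2e^(3t)(0,1,0) + c_3e^(-3t)(1,0,-4).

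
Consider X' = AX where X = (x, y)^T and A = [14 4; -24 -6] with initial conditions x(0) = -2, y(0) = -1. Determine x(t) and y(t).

Coefficient matrix A = [[14, 4], [-24, -6]].
Characteristic polynomial det(A - λI) = λ^2 - 8λ + 12 = 0.
Eigenvalues λ = 2, 6.
For λ=2: (A-λI) row 1 is [12, 4], so an eigenvector is (1, -3).
For λ=6: (A-λI) row 1 is [8, 4], so an eigenvector is (-1, 2).
General solution: c_1e^(2t)(1,-3) + c_2e^(6t)(-1,2).
Applying x(0)=-2, y(0)=-1 gives c_1=5, c_2=7.

x(t) = -7e^(6t) + 5e^(2t), y(t) = 14e^(6t) - 15e^(2t)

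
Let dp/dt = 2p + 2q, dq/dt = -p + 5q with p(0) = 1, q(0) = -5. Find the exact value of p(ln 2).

A = [[2,2],[-1,5]]; eigenvalues λ = 4, 3.
Eigenvectors: (1,1) for λ=4, (2,1) for λ=3.
From the initial condition, c_1 = -11, c_2 = 6.
p(ln 2) = (-11)(2^4)(1) + (6)(2^3)(2) = -80.

-80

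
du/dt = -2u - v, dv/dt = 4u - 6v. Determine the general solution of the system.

u(t) = C_1e^(-4t) + C_2te^(-4t), v(t) = 2C_1e^(-4t) + 2C_2te^(-4t) - C_2e^(-4t)

Coefficient matrix A = [[-2, -1], [4, -6]].
Characteristic polynomial det(A - λI) = λ^2 + 8λ + 16 = 0.
Single eigenvalue λ = -4 with algebraic multiplicity 2.
Eigenvector v = (1,2); generalized eigenvector w with (A-λI)w=v is (0,-1).
General solution: e^(-4t)[C_1·v + C_2·(t·v + w)].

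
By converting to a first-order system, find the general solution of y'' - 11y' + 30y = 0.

Let x_1 = y, x_2 = y'. Then x_1' = x_2 and x_2' = -30x_1 + 11x_2.
A = [[0,1],[-30,11]]; det(A-λI) = λ^2 - 11λ + 30.
Eigenvalues λ = 6, 5 with eigenvectors (1,6), (1,5).

y(t) = K_1e^(6t) + K_2e^(5t)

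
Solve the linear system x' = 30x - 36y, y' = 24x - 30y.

x(t) = -K_1e^(-6t) + 3K_2e^(6t), y(t) = -K_1e^(-6t) + 2K_2e^(6t)

Coefficient matrix A = [[30, -36], [24, -30]].
Characteristic polynomial det(A - λI) = λ^2 - 36 = 0.
Eigenvalues λ = -6, 6.
For λ=-6: (A-λI) row 1 is [36, -36], so an eigenvector is (-1, -1).
For λ=6: (A-λI) row 1 is [24, -36], so an eigenvector is (3, 2).
General solution: K_1e^(-6t)(-1,-1) + K_2e^(6t)(3,2).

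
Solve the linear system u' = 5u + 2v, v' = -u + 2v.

Coefficient matrix A = [[5, 2], [-1, 2]].
Characteristic polynomial det(A - λI) = λ^2 - 7λ + 12 = 0.
Eigenvalues λ = 3, 4.
For λ=3: (A-λI) row 1 is [2, 2], so an eigenvector is (1, -1).
For λ=4: (A-λI) row 1 is [1, 2], so an eigenvector is (-2, 1).
General solution: K_1e^(3t)(1,-1) + K_2e^(4t)(-2,1).

u(t) = K_1e^(3t) - 2K_2e^(4t), v(t) = -K_1e^(3t) + K_2e^(4t)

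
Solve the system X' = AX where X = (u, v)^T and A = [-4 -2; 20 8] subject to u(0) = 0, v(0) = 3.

u(t) = -3e^(2t)sin(2t), v(t) = 9e^(2t)sin(2t) + 3e^(2t)cos(2t)

Coefficient matrix A = [[-4, -2], [20, 8]].
Characteristic polynomial det(A - λI) = λ^2 - 4λ + 8 = 0.
Eigenvalues λ = 2 ± 2i (complex conjugate pair).
For λ=2+2i: an eigenvector is (-1,3) - i(0,-1) = (-1, 3 + i).
A real fundamental pair from Re and Im of e^((2+2i)t)v: X_1 = e^(2t)(cos(2t)·(-1,3) + sin(2t)·(0,-1)), X_2 = e^(2t)(sin(2t)·(-1,3) - cos(2t)·(0,-1)).
General solution: C_1X_1 + C_2X_2.
Applying u(0)=0, v(0)=3 gives C_1=0, C_2=3.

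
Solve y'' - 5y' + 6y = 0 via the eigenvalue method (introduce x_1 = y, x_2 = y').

Let x_1 = y, x_2 = y'. Then x_1' = x_2 and x_2' = -6x_1 + 5x_2.
A = [[0,1],[-6,5]]; det(A-λI) = λ^2 - 5λ + 6.
Eigenvalues λ = 2, 3 with eigenvectors (1,2), (1,3).

y(t) = c_1e^(2t) + c_2e^(3t)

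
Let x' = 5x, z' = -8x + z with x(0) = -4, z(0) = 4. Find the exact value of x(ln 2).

A = [[5,0],[-8,1]]; eigenvalues λ = 5, 1.
Eigenvectors: (-1,2) for λ=5, (0,1) for λ=1.
From the initial condition, c_1 = 4, c_2 = -4.
x(ln 2) = (4)(2^5)(-1) + (-4)(2^1)(0) = -128.

-128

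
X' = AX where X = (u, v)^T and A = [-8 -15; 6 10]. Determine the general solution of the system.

Coefficient matrix A = [[-8, -15], [6, 10]].
Characteristic polynomial det(A - λI) = λ^2 - 2λ + 10 = 0.
Eigenvalues λ = 1 ± 3i (complex conjugate pair).
For λ=1+3i: an eigenvector is (-2,1) - i(1,-1) = (-2 - i, 1 + i).
A real fundamental pair from Re and Im of e^((1+3i)t)v: X_1 = e^(t)(cos(3t)·(-2,1) + sin(3t)·(1,-1)), X_2 = e^(t)(sin(3t)·(-2,1) - cos(3t)·(1,-1)).
General solution: c_1X_1 + c_2X_2.

u(t) = c_1e^(t)sin(3t) - 2c_1e^(t)cos(3t) - 2c_2e^(t)sin(3t) - c_2e^(t)cos(3t), v(t) = -c_1e^(t)sin(3t) + c_1e^(t)cos(3t) + c_2e^(t)sin(3t) + c_2e^(t)cos(3t)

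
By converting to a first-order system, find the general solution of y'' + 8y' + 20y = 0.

Let x_1 = y, x_2 = y'. Then x_1' = x_2 and x_2' = -20x_1 - 8x_2.
A = [[0,1],[-20,-8]]; det(A-λI) = λ^2 + 8λ + 20.
Eigenvalues λ = -4 ± 2i.

y(t) = K_1e^(-4t)cos(2t) + K_2e^(-4t)sin(2t)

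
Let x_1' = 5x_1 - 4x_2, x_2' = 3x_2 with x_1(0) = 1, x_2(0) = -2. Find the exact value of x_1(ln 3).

1107

A = [[5,-4],[0,3]]; eigenvalues λ = 5, 3.
Eigenvectors: (-1,0) for λ=5, (2,1) for λ=3.
From the initial condition, c_1 = -5, c_2 = -2.
x_1(ln 3) = (-5)(3^5)(-1) + (-2)(3^3)(2) = 1107.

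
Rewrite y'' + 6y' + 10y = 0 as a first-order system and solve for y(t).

Let x_1 = y, x_2 = y'. Then x_1' = x_2 and x_2' = -10x_1 - 6x_2.
A = [[0,1],[-10,-6]]; det(A-λI) = λ^2 + 6λ + 10.
Eigenvalues λ = -3 ± i.

y(t) = C_1e^(-3t)cos(t) + C_2e^(-3t)sin(t)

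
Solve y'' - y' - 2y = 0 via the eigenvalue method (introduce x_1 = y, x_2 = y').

Let x_1 = y, x_2 = y'. Then x_1' = x_2 and x_2' = 2x_1 + x_2.
A = [[0,1],[2,1]]; det(A-λI) = λ^2 - λ - 2.
Eigenvalues λ = -1, 2 with eigenvectors (1,-1), (1,2).

y(t) = K_1e^(-t) + K_2e^(2t)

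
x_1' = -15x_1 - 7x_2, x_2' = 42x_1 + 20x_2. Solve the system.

x_1(t) = c_1e^(-t) + c_2e^(6t), x_2(t) = -2c_1e^(-t) - 3c_2e^(6t)

Coefficient matrix A = [[-15, -7], [42, 20]].
Characteristic polynomial det(A - λI) = λ^2 - 5λ - 6 = 0.
Eigenvalues λ = -1, 6.
For λ=-1: (A-λI) row 1 is [-14, -7], so an eigenvector is (1, -2).
For λ=6: (A-λI) row 1 is [-21, -7], so an eigenvector is (1, -3).
General solution: c_1e^(-t)(1,-2) + c_2e^(6t)(1,-3).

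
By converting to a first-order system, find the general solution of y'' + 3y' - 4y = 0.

Let x_1 = y, x_2 = y'. Then x_1' = x_2 and x_2' = 4x_1 - 3x_2.
A = [[0,1],[4,-3]]; det(A-λI) = λ^2 + 3λ - 4.
Eigenvalues λ = 1, -4 with eigenvectors (1,1), (1,-4).

y(t) = C_1e^(t) + C_2e^(-4t)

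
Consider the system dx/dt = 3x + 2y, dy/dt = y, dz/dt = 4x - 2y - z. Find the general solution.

x(t) = C_1e^(t) + C_3e^(3t), y(t) = -C_1e^(t), z(t) = 3C_1e^(t) + C_2e^(-t) + C_3e^(3t)

Coefficient matrix A = [[3, 2, 0], [0, 1, 0], [4, -2, -1]].
det(A - λI) = 0 gives eigenvalues λ = 1, -1, 3.
For λ=1: eigenvector (1,-1,3).
For λ=-1: eigenvector (0,0,1).
For λ=3: eigenvector (1,0,1).
General solution: C_1e^(t)(1,-1,3) + C_2e^(-t)(0,0,1) + C_3e^(3t)(1,0,1).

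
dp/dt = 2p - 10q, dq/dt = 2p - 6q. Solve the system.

Coefficient matrix A = [[2, -10], [2, -6]].
Characteristic polynomial det(A - λI) = λ^2 + 4λ + 8 = 0.
Eigenvalues λ = -2 ± 2i (complex conjugate pair).
For λ=-2+2i: an eigenvector is (1,0) - i(2,1) = (1 - 2i, 0 - i).
A real fundamental pair from Re and Im of e^((-2+2i)t)v: X_1 = e^(-2t)(cos(2t)·(1,0) + sin(2t)·(2,1)), X_2 = e^(-2t)(sin(2t)·(1,0) - cos(2t)·(2,1)).
General solution: C_1X_1 + C_2X_2.

p(t) = 2C_1e^(-2t)sin(2t) + C_1e^(-2t)cos(2t) + C_2e^(-2t)sin(2t) - 2C_2e^(-2t)cos(2t), q(t) = C_1e^(-2t)sin(2t) - C_2e^(-2t)cos(2t)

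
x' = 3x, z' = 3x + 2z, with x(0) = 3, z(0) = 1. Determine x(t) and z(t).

Coefficient matrix A = [[3, 0], [3, 2]].
Characteristic polynomial det(A - λI) = λ^2 - 5λ + 6 = 0.
Eigenvalues λ = 2, 3.
For λ=2: (A-λI) row 1 is [1, 0], so an eigenvector is (0, 1).
For λ=3: (A-λI) row 2 is [3, -1], so an eigenvector is (1, 3).
General solution: c_1e^(2t)(0,1) + c_2e^(3t)(1,3).
Applying x(0)=3, z(0)=1 gives c_1=-8, c_2=3.

x(t) = 3e^(3t), z(t) = 9e^(3t) - 8e^(2t)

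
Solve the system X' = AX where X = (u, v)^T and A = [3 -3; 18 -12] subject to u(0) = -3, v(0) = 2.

u(t) = -11e^(-3t) + 8e^(-6t), v(t) = -22e^(-3t) + 24e^(-6t)

Coefficient matrix A = [[3, -3], [18, -12]].
Characteristic polynomial det(A - λI) = λ^2 + 9λ + 18 = 0.
Eigenvalues λ = -3, -6.
For λ=-3: (A-λI) row 1 is [6, -3], so an eigenvector is (1, 2).
For λ=-6: (A-λI) row 1 is [9, -3], so an eigenvector is (-1, -3).
General solution: c_1e^(-3t)(1,2) + c_2e^(-6t)(-1,-3).
Applying u(0)=-3, v(0)=2 gives c_1=-11, c_2=-8.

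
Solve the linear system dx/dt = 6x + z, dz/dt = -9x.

Coefficient matrix A = [[6, 1], [-9, 0]].
Characteristic polynomial det(A - λI) = λ^2 - 6λ + 9 = 0.
Single eigenvalue λ = 3 with algebraic multiplicity 2.
Eigenvector v = (1,-3); generalized eigenvector w with (A-λI)w=v is (0,1).
General solution: e^(3t)[c_1·v + c_2·(t·v + w)].

x(t) = c_1e^(3t) + c_2te^(3t), z(t) = -3c_1e^(3t) - 3c_2te^(3t) + c_2e^(3t)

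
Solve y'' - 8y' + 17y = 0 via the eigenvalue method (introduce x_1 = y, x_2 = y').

y(t) = K_1e^(4t)cos(t) + K_2e^(4t)sin(t)

Let x_1 = y, x_2 = y'. Then x_1' = x_2 and x_2' = -17x_1 + 8x_2.
A = [[0,1],[-17,8]]; det(A-λI) = λ^2 - 8λ + 17.
Eigenvalues λ = 4 ± i.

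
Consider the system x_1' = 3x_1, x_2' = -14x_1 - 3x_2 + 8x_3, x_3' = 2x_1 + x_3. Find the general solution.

x_1(t) = c_1e^(3t), x_2(t) = -c_1e^(3t) + c_2e^(-3t) + 2c_3e^(t), x_3(t) = c_1e^(3t) + c_3e^(t)

Coefficient matrix A = [[3, 0, 0], [-14, -3, 8], [2, 0, 1]].
det(A - λI) = 0 gives eigenvalues λ = 3, -3, 1.
For λ=3: eigenvector (1,-1,1).
For λ=-3: eigenvector (0,1,0).
For λ=1: eigenvector (0,2,1).
General solution: c_1e^(3t)(1,-1,1) + c_2e^(-3t)(0,1,0) + c_3e^(t)(0,2,1).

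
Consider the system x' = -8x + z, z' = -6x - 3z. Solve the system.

x(t) = -c_1e^(-6t) + c_2e^(-5t), z(t) = -2c_1e^(-6t) + 3c_2e^(-5t)

Coefficient matrix A = [[-8, 1], [-6, -3]].
Characteristic polynomial det(A - λI) = λ^2 + 11λ + 30 = 0.
Eigenvalues λ = -6, -5.
For λ=-6: (A-λI) row 1 is [-2, 1], so an eigenvector is (-1, -2).
For λ=-5: (A-λI) row 1 is [-3, 1], so an eigenvector is (1, 3).
General solution: c_1e^(-6t)(-1,-2) + c_2e^(-5t)(1,3).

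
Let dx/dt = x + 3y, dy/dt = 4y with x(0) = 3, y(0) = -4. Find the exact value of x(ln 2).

A = [[1,3],[0,4]]; eigenvalues λ = 1, 4.
Eigenvectors: (1,0) for λ=1, (-1,-1) for λ=4.
From the initial condition, c_1 = 7, c_2 = 4.
x(ln 2) = (7)(2^1)(1) + (4)(2^4)(-1) = -50.

-50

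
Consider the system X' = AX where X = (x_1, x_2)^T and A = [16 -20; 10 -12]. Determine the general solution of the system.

x_1(t) = -3c_1e^(2t)sin(2t) + c_1e^(2t)cos(2t) + c_2e^(2t)sin(2t) + 3c_2e^(2t)cos(2t), x_2(t) = -2c_1e^(2t)sin(2t) + c_1e^(2t)cos(2t) + c_2e^(2t)sin(2t) + 2c_2e^(2t)cos(2t)

Coefficient matrix A = [[16, -20], [10, -12]].
Characteristic polynomial det(A - λI) = λ^2 - 4λ + 8 = 0.
Eigenvalues λ = 2 ± 2i (complex conjugate pair).
For λ=2+2i: an eigenvector is (1,1) - i(-3,-2) = (1 + 3i, 1 + 2i).
A real fundamental pair from Re and Im of e^((2+2i)t)v: X_1 = e^(2t)(cos(2t)·(1,1) + sin(2t)·(-3,-2)), X_2 = e^(2t)(sin(2t)·(1,1) - cos(2t)·(-3,-2)).
General solution: c_1X_1 + c_2X_2.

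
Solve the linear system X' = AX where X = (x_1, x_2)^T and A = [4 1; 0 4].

Coefficient matrix A = [[4, 1], [0, 4]].
Characteristic polynomial det(A - λI) = λ^2 - 8λ + 16 = 0.
Single eigenvalue λ = 4 with algebraic multiplicity 2.
Eigenvector v = (-1,0); generalized eigenvector w with (A-λI)w=v is (-2,-1).
General solution: e^(4t)[c_1·v + c_2·(t·v + w)].

x_1(t) = -c_1e^(4t) - c_2te^(4t) - 2c_2e^(4t), x_2(t) = -c_2e^(4t)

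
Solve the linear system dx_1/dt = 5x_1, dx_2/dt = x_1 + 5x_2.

Coefficient matrix A = [[5, 0], [1, 5]].
Characteristic polynomial det(A - λI) = λ^2 - 10λ + 25 = 0.
Single eigenvalue λ = 5 with algebraic multiplicity 2.
Eigenvector v = (0,1); generalized eigenvector w with (A-λI)w=v is (1,-2).
General solution: e^(5t)[c_1·v + c_2·(t·v + w)].

x_1(t) = c_2e^(5t), x_2(t) = c_1e^(5t) + c_2te^(5t) - 2c_2e^(5t)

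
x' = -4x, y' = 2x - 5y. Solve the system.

Coefficient matrix A = [[-4, 0], [2, -5]].
Characteristic polynomial det(A - λI) = λ^2 + 9λ + 20 = 0.
Eigenvalues λ = -4, -5.
For λ=-4: (A-λI) row 2 is [2, -1], so an eigenvector is (-1, -2).
For λ=-5: (A-λI) row 1 is [1, 0], so an eigenvector is (0, 1).
General solution: K_1e^(-4t)(-1,-2) + K_2e^(-5t)(0,1).

x(t) = -K_1e^(-4t), y(t) = -2K_1e^(-4t) + K_2e^(-5t)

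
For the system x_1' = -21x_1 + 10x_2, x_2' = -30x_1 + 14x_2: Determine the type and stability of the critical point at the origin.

stable node

A = [[-21,10],[-30,14]]; det(A-λI) = λ^2 + 7λ + 6.
λ = -6, -1: both negative.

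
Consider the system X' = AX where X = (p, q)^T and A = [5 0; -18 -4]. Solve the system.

Coefficient matrix A = [[5, 0], [-18, -4]].
Characteristic polynomial det(A - λI) = λ^2 - λ - 20 = 0.
Eigenvalues λ = 5, -4.
For λ=5: (A-λI) row 2 is [-18, -9], so an eigenvector is (-1, 2).
For λ=-4: (A-λI) row 1 is [9, 0], so an eigenvector is (0, -1).
General solution: K_1e^(5t)(-1,2) + K_2e^(-4t)(0,-1).

p(t) = -K_1e^(5t), q(t) = 2K_1e^(5t) - K_2e^(-4t)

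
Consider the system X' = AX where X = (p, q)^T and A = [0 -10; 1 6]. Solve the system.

Coefficient matrix A = [[0, -10], [1, 6]].
Characteristic polynomial det(A - λI) = λ^2 - 6λ + 10 = 0.
Eigenvalues λ = 3 ± i (complex conjugate pair).
For λ=3+i: an eigenvector is (3,-1) - i(1,0) = (3 - i, -1).
A real fundamental pair from Re and Im of e^((3+i)t)v: X_1 = e^(3t)(cos(t)·(3,-1) + sin(t)·(1,0)), X_2 = e^(3t)(sin(t)·(3,-1) - cos(t)·(1,0)).
General solution: K_1X_1 + K_2X_2.

p(t) = K_1e^(3t)sin(t) + 3K_1e^(3t)cos(t) + 3K_2e^(3t)sin(t) - K_2e^(3t)cos(t), q(t) = -K_1e^(3t)cos(t) - K_2e^(3t)sin(t)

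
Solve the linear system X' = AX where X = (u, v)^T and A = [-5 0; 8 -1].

u(t) = -C_2e^(-5t), v(t) = -C_1e^(-t) + 2C_2e^(-5t)

Coefficient matrix A = [[-5, 0], [8, -1]].
Characteristic polynomial det(A - λI) = λ^2 + 6λ + 5 = 0.
Eigenvalues λ = -1, -5.
For λ=-1: (A-λI) row 1 is [-4, 0], so an eigenvector is (0, -1).
For λ=-5: (A-λI) row 2 is [8, 4], so an eigenvector is (-1, 2).
General solution: C_1e^(-t)(0,-1) + C_2e^(-5t)(-1,2).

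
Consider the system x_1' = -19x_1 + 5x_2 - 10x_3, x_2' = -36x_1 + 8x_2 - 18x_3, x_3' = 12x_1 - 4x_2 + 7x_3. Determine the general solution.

x_1(t) = K_1e^(-4t) + K_2e^(t), x_2(t) = 3K_1e^(-4t) + 2K_3e^(-t), x_3(t) = -2K_2e^(t) + K_3e^(-t)

Coefficient matrix A = [[-19, 5, -10], [-36, 8, -18], [12, -4, 7]].
det(A - λI) = 0 gives eigenvalues λ = -4, 1, -1.
For λ=-4: eigenvector (1,3,0).
For λ=1: eigenvector (1,0,-2).
For λ=-1: eigenvector (0,2,1).
General solution: K_1e^(-4t)(1,3,0) + K_2e^(t)(1,0,-2) + K_3e^(-t)(0,2,1).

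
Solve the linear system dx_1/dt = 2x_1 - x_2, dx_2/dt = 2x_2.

x_1(t) = -c_1e^(2t) - c_2te^(2t) - 2c_2e^(2t), x_2(t) = c_2e^(2t)

Coefficient matrix A = [[2, -1], [0, 2]].
Characteristic polynomial det(A - λI) = λ^2 - 4λ + 4 = 0.
Single eigenvalue λ = 2 with algebraic multiplicity 2.
Eigenvector v = (-1,0); generalized eigenvector w with (A-λI)w=v is (-2,1).
General solution: e^(2t)[c_1·v + c_2·(t·v + w)].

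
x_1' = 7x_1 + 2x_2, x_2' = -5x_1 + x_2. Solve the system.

Coefficient matrix A = [[7, 2], [-5, 1]].
Characteristic polynomial det(A - λI) = λ^2 - 8λ + 17 = 0.
Eigenvalues λ = 4 ± i (complex conjugate pair).
For λ=4+i: an eigenvector is (-1,1) - i(-1,2) = (-1 + i, 1 - 2i).
A real fundamental pair from Re and Im of e^((4+i)t)v: X_1 = e^(4t)(cos(t)·(-1,1) + sin(t)·(-1,2)), X_2 = e^(4t)(sin(t)·(-1,1) - cos(t)·(-1,2)).
General solution: c_1X_1 + c_2X_2.

x_1(t) = -c_1e^(4t)sin(t) - c_1e^(4t)cos(t) - c_2e^(4t)sin(t) + c_2e^(4t)cos(t), x_2(t) = 2c_1e^(4t)sin(t) + c_1e^(4t)cos(t) + c_2e^(4t)sin(t) - 2c_2e^(4t)cos(t)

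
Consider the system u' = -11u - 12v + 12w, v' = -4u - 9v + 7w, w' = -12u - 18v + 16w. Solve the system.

u(t) = 3K_1e^(-3t) - K_2e^(t), v(t) = -2K_1e^(-3t) - K_2e^(t) + K_3e^(-2t), w(t) = -2K_2e^(t) + K_3e^(-2t)

Coefficient matrix A = [[-11, -12, 12], [-4, -9, 7], [-12, -18, 16]].
det(A - λI) = 0 gives eigenvalues λ = -3, 1, -2.
For λ=-3: eigenvector (3,-2,0).
For λ=1: eigenvector (-1,-1,-2).
For λ=-2: eigenvector (0,1,1).
General solution: K_1e^(-3t)(3,-2,0) + K_2e^(t)(-1,-1,-2) + K_3e^(-2t)(0,1,1).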